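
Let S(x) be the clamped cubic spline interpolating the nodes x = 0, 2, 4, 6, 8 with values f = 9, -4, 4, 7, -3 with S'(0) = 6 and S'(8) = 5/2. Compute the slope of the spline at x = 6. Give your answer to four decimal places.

Let m_i = S''(x_i). Step sizes h_i = 2, 2, 2, 2; slopes of the chords Δ_i = (y_(i+1) - y_i)/h_i = -13/2, 4, 3/2, -5.
  2·m_0 + 8·m_1 + 2·m_2 = 6(Δ_1 - Δ_0) = 63
  2·m_1 + 8·m_2 + 2·m_3 = 6(Δ_2 - Δ_1) = -15
  2·m_2 + 8·m_3 + 2·m_4 = 6(Δ_3 - Δ_2) = -39
Clamped end conditions give two more equations: 2h_0·m_0 + h_0·m_1 = 6(Δ_0 - S'(0)) = -75 and h_3·m_3 + 2h_3·m_4 = 6(S'(8) - Δ_3) = 45.
Hence m_0 = -2965/112, m_1 = 865/56, m_2 = -61/16, m_3 = -431/56, m_4 = 1691/112.
On [6, 8], S'(x) = b_3 + 2c_3·(x - 6) + 3d_3·(x - 6)² with b_3 = Δ_3 - h_3(2m_3 + m_4)/6 = -549/112, c_3 = m_3/2 = -431/112, d_3 = (m_4 - m_3)/(6h_3) = 851/448. So S'(6) = -549/112.

-4.9018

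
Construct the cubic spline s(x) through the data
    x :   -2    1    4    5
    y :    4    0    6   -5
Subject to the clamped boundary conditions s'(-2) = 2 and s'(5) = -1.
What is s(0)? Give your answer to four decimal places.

Write M_i for s''(x_i). With h_i = 3, 3, 1 and divided differences Δ_i = -4/3, 2, -11, the continuity of s' gives the tridiagonal system
  3·M_0 + 12·M_1 + 3·M_2 = 6(Δ_1 - Δ_0) = 20
  3·M_1 + 8·M_2 + 1·M_3 = 6(Δ_2 - Δ_1) = -78
Clamped end conditions give two more equations: 2h_0·M_0 + h_0·M_1 = 6(Δ_0 - s'(-2)) = -20 and h_2·M_2 + 2h_2·M_3 = 6(s'(5) - Δ_2) = 60.
Forward elimination and back-substitution give M_0 = -676/93, M_1 = 244/31, M_2 = -544/31, M_3 = 1202/31.
On [-2, 1], s(x) = 4 + 2·(x + 2) - 338/93·(x + 2)² + 704/837·(x + 2)³.
With (x + 2) = 2: s(0) = 160/837.

0.1912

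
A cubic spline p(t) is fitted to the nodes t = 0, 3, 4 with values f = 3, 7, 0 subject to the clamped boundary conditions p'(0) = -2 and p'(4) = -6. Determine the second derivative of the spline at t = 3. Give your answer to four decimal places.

Put M_i = p'' at the i-th knot. Here h = (3, 1) and Δ = (4/3, -7), so the interior equations h_(i-1)·M_(i-1) + 2(h_(i-1)+h_i)·M_i + h_i·M_(i+1) = 6(Δ_i − Δ_(i-1)) read
  3·M_0 + 8·M_1 + 1·M_2 = 6(Δ_1 - Δ_0) = -50
Clamped end conditions give two more equations: 2h_0·M_0 + h_0·M_1 = 6(Δ_0 - p'(0)) = 20 and h_1·M_1 + 2h_1·M_2 = 6(p'(4) - Δ_1) = 6.
Hence M_0 = 103/12, M_1 = -21/2, M_2 = 33/4.

-10.5000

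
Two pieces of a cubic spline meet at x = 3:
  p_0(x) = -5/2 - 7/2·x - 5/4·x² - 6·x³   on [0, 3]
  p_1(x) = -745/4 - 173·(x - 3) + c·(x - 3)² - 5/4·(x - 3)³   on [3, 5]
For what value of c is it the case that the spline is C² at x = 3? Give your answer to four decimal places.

p_0''(x) = -5/2 - 36·x, so p_0''(3) = -221/2. On the right, p_1''(3) = 2c, so c = -221/4.

-55.2500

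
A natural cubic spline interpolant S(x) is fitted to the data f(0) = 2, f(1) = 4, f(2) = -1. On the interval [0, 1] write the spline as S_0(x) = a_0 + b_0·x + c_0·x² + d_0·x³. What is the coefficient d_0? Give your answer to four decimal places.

-1.7500

Put M_i = S'' at the i-th knot. Here h = (1, 1) and Δ = (2, -5), so the interior equations h_(i-1)·M_(i-1) + 2(h_(i-1)+h_i)·M_i + h_i·M_(i+1) = 6(Δ_i − Δ_(i-1)) read
  1·M_0 + 4·M_1 + 1·M_2 = 6(Δ_1 - Δ_0) = -42
Natural end conditions: M_0 = M_2 = 0.
Forward elimination and back-substitution give M_0 = 0, M_1 = -21/2, M_2 = 0.
On [0, 1], with S_0(x) = a_0 + b_0·x + c_0·x² + d_0·x³: c_0 = M_0/2 = 0, d_0 = (M_1 - M_0)/(6h_0) = -7/4, b_0 = Δ_0 - h_0(2M_0 + M_1)/6 = 15/4.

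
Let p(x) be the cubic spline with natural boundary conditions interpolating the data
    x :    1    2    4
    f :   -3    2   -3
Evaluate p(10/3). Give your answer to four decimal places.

0.1481

Write m_i for p''(x_i). With h_i = 1, 2 and divided differences Δ_i = 5, -5/2, the continuity of p' gives the tridiagonal system
  1·m_0 + 6·m_1 + 2·m_2 = 6(Δ_1 - Δ_0) = -45
Natural end conditions: m_0 = m_2 = 0.
Forward elimination and back-substitution give m_0 = 0, m_1 = -15/2, m_2 = 0.
On [2, 4], p(x) = 2 + 5/2·(x - 2) - 15/4·(x - 2)² + 5/8·(x - 2)³.
With (x - 2) = 4/3: p(10/3) = 4/27.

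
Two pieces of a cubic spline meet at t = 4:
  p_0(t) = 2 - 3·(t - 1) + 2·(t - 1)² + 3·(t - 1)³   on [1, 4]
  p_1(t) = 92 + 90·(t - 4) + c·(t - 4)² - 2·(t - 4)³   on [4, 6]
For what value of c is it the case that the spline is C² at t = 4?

p_0''(t) = 4 + 18·(t - 1), so p_0''(4) = 58. On the right, p_1''(4) = 2c, so c = 29.

29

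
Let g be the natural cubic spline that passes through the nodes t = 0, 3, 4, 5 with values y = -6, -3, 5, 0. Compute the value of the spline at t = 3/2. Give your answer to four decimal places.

Put M_i = g'' at the i-th knot. Here h = (3, 1, 1) and Δ = (1, 8, -5), so the interior equations h_(i-1)·M_(i-1) + 2(h_(i-1)+h_i)·M_i + h_i·M_(i+1) = 6(Δ_i − Δ_(i-1)) read
  3·M_0 + 8·M_1 + 1·M_2 = 6(Δ_1 - Δ_0) = 42
  1·M_1 + 4·M_2 + 1·M_3 = 6(Δ_2 - Δ_1) = -78
Natural end conditions: M_0 = M_3 = 0.
Forward elimination and back-substitution give M_0 = 0, M_1 = 246/31, M_2 = -666/31, M_3 = 0.
On [0, 3], g(t) = -6 - 92/31·t + 0·t² + 41/93·t³.
With t = 3/2: g(3/2) = -2223/248.

-8.9637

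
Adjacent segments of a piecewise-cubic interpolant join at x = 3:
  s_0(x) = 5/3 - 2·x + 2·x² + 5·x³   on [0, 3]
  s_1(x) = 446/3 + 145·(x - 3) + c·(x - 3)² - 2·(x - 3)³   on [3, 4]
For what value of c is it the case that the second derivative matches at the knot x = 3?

47

s_0''(x) = 4 + 30·x, so s_0''(3) = 94. On the right, s_1''(3) = 2c, so c = 47.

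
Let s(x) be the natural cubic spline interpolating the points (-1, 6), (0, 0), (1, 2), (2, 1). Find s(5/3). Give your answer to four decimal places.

Write M_i for s''(x_i). With h_i = 1, 1, 1 and divided differences Δ_i = -6, 2, -1, the continuity of s' gives the tridiagonal system
  1·M_0 + 4·M_1 + 1·M_2 = 6(Δ_1 - Δ_0) = 48
  1·M_1 + 4·M_2 + 1·M_3 = 6(Δ_2 - Δ_1) = -18
Natural end conditions: M_0 = M_3 = 0.
Solving: M_0 = 0, M_1 = 14, M_2 = -8, M_3 = 0.
On [1, 2], s(x) = 2 + 5/3·(x - 1) - 4·(x - 1)² + 4/3·(x - 1)³.
With (x - 1) = 2/3: s(5/3) = 140/81.

1.7284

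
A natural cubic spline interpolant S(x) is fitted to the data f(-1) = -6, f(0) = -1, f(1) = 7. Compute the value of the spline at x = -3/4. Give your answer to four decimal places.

-4.9258

With m_i denoting the second derivative at x_i, h_i = 1, 1, and Δ_i = (y_(i+1) − y_i)/h_i = 5, 8:
  1·m_0 + 4·m_1 + 1·m_2 = 6(Δ_1 - Δ_0) = 18
Natural end conditions: m_0 = m_2 = 0.
Solving the tridiagonal system: m_0 = 0, m_1 = 9/2, m_2 = 0.
On [-1, 0], S(x) = -6 + 17/4·(x + 1) + 0·(x + 1)² + 3/4·(x + 1)³.
With (x + 1) = 1/4: S(-3/4) = -1261/256.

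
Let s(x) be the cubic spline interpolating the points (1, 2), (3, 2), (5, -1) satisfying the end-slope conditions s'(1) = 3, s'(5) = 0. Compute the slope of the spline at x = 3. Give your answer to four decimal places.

Put M_i = s'' at the i-th knot. Here h = (2, 2) and Δ = (0, -3/2), so the interior equations h_(i-1)·M_(i-1) + 2(h_(i-1)+h_i)·M_i + h_i·M_(i+1) = 6(Δ_i − Δ_(i-1)) read
  2·M_0 + 8·M_1 + 2·M_2 = 6(Δ_1 - Δ_0) = -9
Clamped end conditions give two more equations: 2h_0·M_0 + h_0·M_1 = 6(Δ_0 - s'(1)) = -18 and h_1·M_1 + 2h_1·M_2 = 6(s'(5) - Δ_1) = 9.
Forward elimination and back-substitution give M_0 = -33/8, M_1 = -3/4, M_2 = 21/8.
On [3, 5], s'(x) = b_1 + 2c_1·(x - 3) + 3d_1·(x - 3)² with b_1 = Δ_1 - h_1(2M_1 + M_2)/6 = -15/8, c_1 = M_1/2 = -3/8, d_1 = (M_2 - M_1)/(6h_1) = 9/32. So s'(3) = -15/8.

-1.8750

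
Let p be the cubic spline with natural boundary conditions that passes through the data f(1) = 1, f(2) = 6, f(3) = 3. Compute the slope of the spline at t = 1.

With M_i denoting the second derivative at x_i, h_i = 1, 1, and Δ_i = (y_(i+1) − y_i)/h_i = 5, -3:
  1·M_0 + 4·M_1 + 1·M_2 = 6(Δ_1 - Δ_0) = -48
Natural end conditions: M_0 = M_2 = 0.
Forward elimination and back-substitution give M_0 = 0, M_1 = -12, M_2 = 0.
On [1, 2], p'(t) = b_0 + 2c_0·(t - 1) + 3d_0·(t - 1)² with b_0 = Δ_0 - h_0(2M_0 + M_1)/6 = 7, c_0 = M_0/2 = 0, d_0 = (M_1 - M_0)/(6h_0) = -2. So p'(1) = 7.

7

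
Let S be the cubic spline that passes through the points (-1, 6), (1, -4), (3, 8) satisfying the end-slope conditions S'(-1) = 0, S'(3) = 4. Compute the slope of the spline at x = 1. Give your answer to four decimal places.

Let M_i = S''(x_i). Step sizes h_i = 2, 2; slopes of the chords Δ_i = (y_(i+1) - y_i)/h_i = -5, 6.
  2·M_0 + 8·M_1 + 2·M_2 = 6(Δ_1 - Δ_0) = 66
Clamped end conditions give two more equations: 2h_0·M_0 + h_0·M_1 = 6(Δ_0 - S'(-1)) = -30 and h_1·M_1 + 2h_1·M_2 = 6(S'(3) - Δ_1) = -12.
Solving: M_0 = -59/4, M_1 = 29/2, M_2 = -41/4.
On [1, 3], S'(x) = b_1 + 2c_1·(x - 1) + 3d_1·(x - 1)² with b_1 = Δ_1 - h_1(2M_1 + M_2)/6 = -1/4, c_1 = M_1/2 = 29/4, d_1 = (M_2 - M_1)/(6h_1) = -33/16. So S'(1) = -1/4.

-0.2500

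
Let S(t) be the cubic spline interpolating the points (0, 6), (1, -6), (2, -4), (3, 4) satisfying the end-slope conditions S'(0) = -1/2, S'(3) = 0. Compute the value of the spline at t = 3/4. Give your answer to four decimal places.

Let m_i = S''(x_i). Step sizes h_i = 1, 1, 1; slopes of the chords Δ_i = (y_(i+1) - y_i)/h_i = -12, 2, 8.
  1·m_0 + 4·m_1 + 1·m_2 = 6(Δ_1 - Δ_0) = 84
  1·m_1 + 4·m_2 + 1·m_3 = 6(Δ_2 - Δ_1) = 36
Clamped end conditions give two more equations: 2h_0·m_0 + h_0·m_1 = 6(Δ_0 - S'(0)) = -69 and h_2·m_2 + 2h_2·m_3 = 6(S'(3) - Δ_2) = -48.
Forward elimination and back-substitution give m_0 = -754/15, m_1 = 473/15, m_2 = 122/15, m_3 = -421/15.
On [0, 1], S(t) = 6 - 1/2·t - 377/15·t² + 409/30·t³.
With t = 3/4: S(3/4) = -1767/640.

-2.7609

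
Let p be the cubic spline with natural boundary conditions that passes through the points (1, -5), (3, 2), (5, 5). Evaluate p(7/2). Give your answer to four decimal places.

Write M_i for p''(x_i). With h_i = 2, 2 and divided differences Δ_i = 7/2, 3/2, the continuity of p' gives the tridiagonal system
  2·M_0 + 8·M_1 + 2·M_2 = 6(Δ_1 - Δ_0) = -12
Natural end conditions: M_0 = M_2 = 0.
Solving: M_0 = 0, M_1 = -3/2, M_2 = 0.
On [3, 5], p(x) = 2 + 5/2·(x - 3) - 3/4·(x - 3)² + 1/8·(x - 3)³.
With (x - 3) = 1/2: p(7/2) = 197/64.

3.0781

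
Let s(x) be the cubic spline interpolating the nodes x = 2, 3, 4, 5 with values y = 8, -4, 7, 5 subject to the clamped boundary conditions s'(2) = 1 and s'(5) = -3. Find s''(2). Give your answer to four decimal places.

-69.8667

Write m_i for s''(x_i). With h_i = 1, 1, 1 and divided differences Δ_i = -12, 11, -2, the continuity of s' gives the tridiagonal system
  1·m_0 + 4·m_1 + 1·m_2 = 6(Δ_1 - Δ_0) = 138
  1·m_1 + 4·m_2 + 1·m_3 = 6(Δ_2 - Δ_1) = -78
Clamped end conditions give two more equations: 2h_0·m_0 + h_0·m_1 = 6(Δ_0 - s'(2)) = -78 and h_2·m_2 + 2h_2·m_3 = 6(s'(5) - Δ_2) = -6.
Hence m_0 = -1048/15, m_1 = 926/15, m_2 = -586/15, m_3 = 248/15.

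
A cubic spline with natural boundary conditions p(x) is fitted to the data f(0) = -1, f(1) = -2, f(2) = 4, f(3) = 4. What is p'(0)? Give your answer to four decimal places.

-3.2667

Let m_i = p''(x_i). Step sizes h_i = 1, 1, 1; slopes of the chords Δ_i = (y_(i+1) - y_i)/h_i = -1, 6, 0.
  1·m_0 + 4·m_1 + 1·m_2 = 6(Δ_1 - Δ_0) = 42
  1·m_1 + 4·m_2 + 1·m_3 = 6(Δ_2 - Δ_1) = -36
Natural end conditions: m_0 = m_3 = 0.
Solving: m_0 = 0, m_1 = 68/5, m_2 = -62/5, m_3 = 0.
On [0, 1], p'(x) = b_0 + 2c_0·x + 3d_0·x² with b_0 = Δ_0 - h_0(2m_0 + m_1)/6 = -49/15, c_0 = m_0/2 = 0, d_0 = (m_1 - m_0)/(6h_0) = 34/15. So p'(0) = -49/15.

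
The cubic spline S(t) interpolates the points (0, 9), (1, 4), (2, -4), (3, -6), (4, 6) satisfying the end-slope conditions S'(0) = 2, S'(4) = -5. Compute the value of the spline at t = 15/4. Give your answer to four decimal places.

5.3337

Put m_i = S'' at the i-th knot. Here h = (1, 1, 1, 1) and Δ = (-5, -8, -2, 12), so the interior equations h_(i-1)·m_(i-1) + 2(h_(i-1)+h_i)·m_i + h_i·m_(i+1) = 6(Δ_i − Δ_(i-1)) read
  1·m_0 + 4·m_1 + 1·m_2 = 6(Δ_1 - Δ_0) = -18
  1·m_1 + 4·m_2 + 1·m_3 = 6(Δ_2 - Δ_1) = 36
  1·m_2 + 4·m_3 + 1·m_4 = 6(Δ_3 - Δ_2) = 84
Clamped end conditions give two more equations: 2h_0·m_0 + h_0·m_1 = 6(Δ_0 - S'(0)) = -42 and h_3·m_3 + 2h_3·m_4 = 6(S'(4) - Δ_3) = -102.
Hence m_0 = -151/7, m_1 = 8/7, m_2 = -1, m_3 = 272/7, m_4 = -493/7.
On [3, 4], S(t) = -6 + 151/14·(t - 3) + 136/7·(t - 3)² - 255/14·(t - 3)³.
With (t - 3) = 3/4: S(15/4) = 4779/896.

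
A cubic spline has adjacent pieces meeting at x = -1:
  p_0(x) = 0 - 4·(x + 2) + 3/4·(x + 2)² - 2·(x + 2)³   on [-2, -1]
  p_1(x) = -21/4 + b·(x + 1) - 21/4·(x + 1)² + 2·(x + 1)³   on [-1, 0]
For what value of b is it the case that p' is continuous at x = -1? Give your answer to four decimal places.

p_0'(x) = -4 + 3/2·(x + 2) - 6·(x + 2)², so p_0'(-1) = -17/2. On the right, p_1'(-1) = b, so b = -17/2.

-8.5000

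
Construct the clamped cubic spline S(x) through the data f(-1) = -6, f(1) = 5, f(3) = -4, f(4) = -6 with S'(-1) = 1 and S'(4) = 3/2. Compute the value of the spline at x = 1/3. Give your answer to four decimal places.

1.7746

Put M_i = S'' at the i-th knot. Here h = (2, 2, 1) and Δ = (11/2, -9/2, -2), so the interior equations h_(i-1)·M_(i-1) + 2(h_(i-1)+h_i)·M_i + h_i·M_(i+1) = 6(Δ_i − Δ_(i-1)) read
  2·M_0 + 8·M_1 + 2·M_2 = 6(Δ_1 - Δ_0) = -60
  2·M_1 + 6·M_2 + 1·M_3 = 6(Δ_2 - Δ_1) = 15
Clamped end conditions give two more equations: 2h_0·M_0 + h_0·M_1 = 6(Δ_0 - S'(-1)) = 27 and h_2·M_2 + 2h_2·M_3 = 6(S'(4) - Δ_2) = 21.
Forward elimination and back-substitution give M_0 = 293/23, M_1 = -551/46, M_2 = 119/23, M_3 = 182/23.
On [-1, 1], S(x) = -6 + 1·(x + 1) + 293/46·(x + 1)² - 379/184·(x + 1)³.
With (x + 1) = 4/3: S(1/3) = 1102/621.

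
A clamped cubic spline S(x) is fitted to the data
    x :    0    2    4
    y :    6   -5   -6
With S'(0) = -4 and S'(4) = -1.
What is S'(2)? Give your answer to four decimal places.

-3.2500

Let m_i = S''(x_i). Step sizes h_i = 2, 2; slopes of the chords Δ_i = (y_(i+1) - y_i)/h_i = -11/2, -1/2.
  2·m_0 + 8·m_1 + 2·m_2 = 6(Δ_1 - Δ_0) = 30
Clamped end conditions give two more equations: 2h_0·m_0 + h_0·m_1 = 6(Δ_0 - S'(0)) = -9 and h_1·m_1 + 2h_1·m_2 = 6(S'(4) - Δ_1) = -3.
Solving the tridiagonal system: m_0 = -21/4, m_1 = 6, m_2 = -15/4.
On [2, 4], S'(x) = b_1 + 2c_1·(x - 2) + 3d_1·(x - 2)² with b_1 = Δ_1 - h_1(2m_1 + m_2)/6 = -13/4, c_1 = m_1/2 = 3, d_1 = (m_2 - m_1)/(6h_1) = -13/16. So S'(2) = -13/4.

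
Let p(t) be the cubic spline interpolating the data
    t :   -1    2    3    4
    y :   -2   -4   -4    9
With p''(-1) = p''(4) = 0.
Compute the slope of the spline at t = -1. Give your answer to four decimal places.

0.3333

Put M_i = p'' at the i-th knot. Here h = (3, 1, 1) and Δ = (-2/3, 0, 13), so the interior equations h_(i-1)·M_(i-1) + 2(h_(i-1)+h_i)·M_i + h_i·M_(i+1) = 6(Δ_i − Δ_(i-1)) read
  3·M_0 + 8·M_1 + 1·M_2 = 6(Δ_1 - Δ_0) = 4
  1·M_1 + 4·M_2 + 1·M_3 = 6(Δ_2 - Δ_1) = 78
Natural end conditions: M_0 = M_3 = 0.
Forward elimination and back-substitution give M_0 = 0, M_1 = -2, M_2 = 20, M_3 = 0.
On [-1, 2], p'(t) = b_0 + 2c_0·(t + 1) + 3d_0·(t + 1)² with b_0 = Δ_0 - h_0(2M_0 + M_1)/6 = 1/3, c_0 = M_0/2 = 0, d_0 = (M_1 - M_0)/(6h_0) = -1/9. So p'(-1) = 1/3.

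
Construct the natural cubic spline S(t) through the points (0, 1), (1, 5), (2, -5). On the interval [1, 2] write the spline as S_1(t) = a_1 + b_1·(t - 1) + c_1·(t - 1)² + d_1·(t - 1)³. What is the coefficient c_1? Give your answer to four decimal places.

-10.5000

With M_i denoting the second derivative at x_i, h_i = 1, 1, and Δ_i = (y_(i+1) − y_i)/h_i = 4, -10:
  1·M_0 + 4·M_1 + 1·M_2 = 6(Δ_1 - Δ_0) = -84
Natural end conditions: M_0 = M_2 = 0.
Solving the tridiagonal system: M_0 = 0, M_1 = -21, M_2 = 0.
On [1, 2], with S_1(t) = a_1 + b_1·(t - 1) + c_1·(t - 1)² + d_1·(t - 1)³: c_1 = M_1/2 = -21/2, d_1 = (M_2 - M_1)/(6h_1) = 7/2, b_1 = Δ_1 - h_1(2M_1 + M_2)/6 = -3.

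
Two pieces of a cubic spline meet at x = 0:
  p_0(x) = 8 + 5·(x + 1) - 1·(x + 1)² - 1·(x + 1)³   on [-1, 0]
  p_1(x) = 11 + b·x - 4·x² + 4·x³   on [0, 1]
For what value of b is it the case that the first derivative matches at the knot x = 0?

0

p_0'(x) = 5 - 2·(x + 1) - 3·(x + 1)², so p_0'(0) = 0. On the right, p_1'(0) = b, so b = 0.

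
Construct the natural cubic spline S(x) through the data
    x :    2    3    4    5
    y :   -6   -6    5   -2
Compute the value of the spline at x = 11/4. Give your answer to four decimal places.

With σ_i denoting the second derivative at x_i, h_i = 1, 1, 1, and Δ_i = (y_(i+1) − y_i)/h_i = 0, 11, -7:
  1·σ_0 + 4·σ_1 + 1·σ_2 = 6(Δ_1 - Δ_0) = 66
  1·σ_1 + 4·σ_2 + 1·σ_3 = 6(Δ_2 - Δ_1) = -108
Natural end conditions: σ_0 = σ_3 = 0.
Solving the tridiagonal system: σ_0 = 0, σ_1 = 124/5, σ_2 = -166/5, σ_3 = 0.
On [2, 3], S(x) = -6 - 62/15·(x - 2) + 0·(x - 2)² + 62/15·(x - 2)³.
With (x - 2) = 3/4: S(11/4) = -1177/160.

-7.3563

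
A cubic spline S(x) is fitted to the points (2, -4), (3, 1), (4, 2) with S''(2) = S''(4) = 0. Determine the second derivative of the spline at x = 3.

Put M_i = S'' at the i-th knot. Here h = (1, 1) and Δ = (5, 1), so the interior equations h_(i-1)·M_(i-1) + 2(h_(i-1)+h_i)·M_i + h_i·M_(i+1) = 6(Δ_i − Δ_(i-1)) read
  1·M_0 + 4·M_1 + 1·M_2 = 6(Δ_1 - Δ_0) = -24
Natural end conditions: M_0 = M_2 = 0.
Hence M_0 = 0, M_1 = -6, M_2 = 0.

-6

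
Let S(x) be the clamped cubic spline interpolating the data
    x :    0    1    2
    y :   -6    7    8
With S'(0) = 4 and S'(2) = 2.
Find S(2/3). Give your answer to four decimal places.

With σ_i denoting the second derivative at x_i, h_i = 1, 1, and Δ_i = (y_(i+1) − y_i)/h_i = 13, 1:
  1·σ_0 + 4·σ_1 + 1·σ_2 = 6(Δ_1 - Δ_0) = -72
Clamped end conditions give two more equations: 2h_0·σ_0 + h_0·σ_1 = 6(Δ_0 - S'(0)) = 54 and h_1·σ_1 + 2h_1·σ_2 = 6(S'(2) - Δ_1) = 6.
Hence σ_0 = 44, σ_1 = -34, σ_2 = 20.
On [0, 1], S(x) = -6 + 4·x + 22·x² - 13·x³.
With x = 2/3: S(2/3) = 70/27.

2.5926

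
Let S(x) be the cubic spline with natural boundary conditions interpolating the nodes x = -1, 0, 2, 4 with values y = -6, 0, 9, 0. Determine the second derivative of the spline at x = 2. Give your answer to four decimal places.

Put M_i = S'' at the i-th knot. Here h = (1, 2, 2) and Δ = (6, 9/2, -9/2), so the interior equations h_(i-1)·M_(i-1) + 2(h_(i-1)+h_i)·M_i + h_i·M_(i+1) = 6(Δ_i − Δ_(i-1)) read
  1·M_0 + 6·M_1 + 2·M_2 = 6(Δ_1 - Δ_0) = -9
  2·M_1 + 8·M_2 + 2·M_3 = 6(Δ_2 - Δ_1) = -54
Natural end conditions: M_0 = M_3 = 0.
Solving: M_0 = 0, M_1 = 9/11, M_2 = -153/22, M_3 = 0.

-6.9545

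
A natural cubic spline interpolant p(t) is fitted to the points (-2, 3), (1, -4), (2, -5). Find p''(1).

Put M_i = p'' at the i-th knot. Here h = (3, 1) and Δ = (-7/3, -1), so the interior equations h_(i-1)·M_(i-1) + 2(h_(i-1)+h_i)·M_i + h_i·M_(i+1) = 6(Δ_i − Δ_(i-1)) read
  3·M_0 + 8·M_1 + 1·M_2 = 6(Δ_1 - Δ_0) = 8
Natural end conditions: M_0 = M_2 = 0.
Hence M_0 = 0, M_1 = 1, M_2 = 0.

1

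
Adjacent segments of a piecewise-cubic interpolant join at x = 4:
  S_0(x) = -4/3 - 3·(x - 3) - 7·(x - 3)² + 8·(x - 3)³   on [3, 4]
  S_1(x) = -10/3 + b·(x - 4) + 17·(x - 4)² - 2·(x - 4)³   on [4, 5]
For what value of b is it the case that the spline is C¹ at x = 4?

S_0'(x) = -3 - 14·(x - 3) + 24·(x - 3)², so S_0'(4) = 7. On the right, S_1'(4) = b, so b = 7.

7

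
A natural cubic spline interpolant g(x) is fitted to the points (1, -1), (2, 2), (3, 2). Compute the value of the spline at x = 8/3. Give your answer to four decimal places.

Put M_i = g'' at the i-th knot. Here h = (1, 1) and Δ = (3, 0), so the interior equations h_(i-1)·M_(i-1) + 2(h_(i-1)+h_i)·M_i + h_i·M_(i+1) = 6(Δ_i − Δ_(i-1)) read
  1·M_0 + 4·M_1 + 1·M_2 = 6(Δ_1 - Δ_0) = -18
Natural end conditions: M_0 = M_2 = 0.
Solving: M_0 = 0, M_1 = -9/2, M_2 = 0.
On [2, 3], g(x) = 2 + 3/2·(x - 2) - 9/4·(x - 2)² + 3/4·(x - 2)³.
With (x - 2) = 2/3: g(8/3) = 20/9.

2.2222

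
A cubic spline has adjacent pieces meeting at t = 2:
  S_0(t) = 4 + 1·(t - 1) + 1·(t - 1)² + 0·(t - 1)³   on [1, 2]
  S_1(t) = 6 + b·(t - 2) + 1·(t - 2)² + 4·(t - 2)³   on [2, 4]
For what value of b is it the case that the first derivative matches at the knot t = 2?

3

S_0'(t) = 1 + 2·(t - 1) + 0·(t - 1)², so S_0'(2) = 3. On the right, S_1'(2) = b, so b = 3.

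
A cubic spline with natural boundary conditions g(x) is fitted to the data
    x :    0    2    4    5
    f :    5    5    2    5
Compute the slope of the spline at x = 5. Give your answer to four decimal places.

With m_i denoting the second derivative at x_i, h_i = 2, 2, 1, and Δ_i = (y_(i+1) − y_i)/h_i = 0, -3/2, 3:
  2·m_0 + 8·m_1 + 2·m_2 = 6(Δ_1 - Δ_0) = -9
  2·m_1 + 6·m_2 + 1·m_3 = 6(Δ_2 - Δ_1) = 27
Natural end conditions: m_0 = m_3 = 0.
Hence m_0 = 0, m_1 = -27/11, m_2 = 117/22, m_3 = 0.
On [4, 5], g'(x) = b_2 + 2c_2·(x - 4) + 3d_2·(x - 4)² with b_2 = Δ_2 - h_2(2m_2 + m_3)/6 = 27/22, c_2 = m_2/2 = 117/44, d_2 = (m_3 - m_2)/(6h_2) = -39/44. So g'(5) = 171/44.

3.8864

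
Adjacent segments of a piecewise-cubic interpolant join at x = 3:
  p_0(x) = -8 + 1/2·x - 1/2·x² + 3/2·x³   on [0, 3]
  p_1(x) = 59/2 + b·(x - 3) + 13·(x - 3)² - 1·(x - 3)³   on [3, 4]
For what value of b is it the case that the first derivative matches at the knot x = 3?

38

p_0'(x) = 1/2 - 1·x + 9/2·x², so p_0'(3) = 38. On the right, p_1'(3) = b, so b = 38.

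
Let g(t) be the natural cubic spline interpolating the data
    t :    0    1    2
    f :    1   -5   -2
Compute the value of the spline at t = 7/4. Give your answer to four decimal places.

-3.2773

Write M_i for g''(x_i). With h_i = 1, 1 and divided differences Δ_i = -6, 3, the continuity of g' gives the tridiagonal system
  1·M_0 + 4·M_1 + 1·M_2 = 6(Δ_1 - Δ_0) = 54
Natural end conditions: M_0 = M_2 = 0.
Hence M_0 = 0, M_1 = 27/2, M_2 = 0.
On [1, 2], g(t) = -5 - 3/2·(t - 1) + 27/4·(t - 1)² - 9/4·(t - 1)³.
With (t - 1) = 3/4: g(7/4) = -839/256.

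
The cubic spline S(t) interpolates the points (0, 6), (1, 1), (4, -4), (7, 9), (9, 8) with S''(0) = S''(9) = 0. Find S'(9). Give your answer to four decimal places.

Write M_i for S''(x_i). With h_i = 1, 3, 3, 2 and divided differences Δ_i = -5, -5/3, 13/3, -1/2, the continuity of S' gives the tridiagonal system
  1·M_0 + 8·M_1 + 3·M_2 = 6(Δ_1 - Δ_0) = 20
  3·M_1 + 12·M_2 + 3·M_3 = 6(Δ_2 - Δ_1) = 36
  3·M_2 + 10·M_3 + 2·M_4 = 6(Δ_3 - Δ_2) = -29
Natural end conditions: M_0 = M_4 = 0.
Hence M_0 = 0, M_1 = 293/266, M_2 = 496/133, M_3 = -1069/266, M_4 = 0.
On [7, 9], S'(t) = b_3 + 2c_3·(t - 7) + 3d_3·(t - 7)² with b_3 = Δ_3 - h_3(2M_3 + M_4)/6 = 1739/798, c_3 = M_3/2 = -1069/532, d_3 = (M_4 - M_3)/(6h_3) = 1069/3192. So S'(9) = -734/399.

-1.8396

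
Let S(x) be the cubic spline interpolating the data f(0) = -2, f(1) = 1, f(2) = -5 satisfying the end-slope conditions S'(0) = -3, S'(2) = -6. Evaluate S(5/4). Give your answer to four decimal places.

Put M_i = S'' at the i-th knot. Here h = (1, 1) and Δ = (3, -6), so the interior equations h_(i-1)·M_(i-1) + 2(h_(i-1)+h_i)·M_i + h_i·M_(i+1) = 6(Δ_i − Δ_(i-1)) read
  1·M_0 + 4·M_1 + 1·M_2 = 6(Δ_1 - Δ_0) = -54
Clamped end conditions give two more equations: 2h_0·M_0 + h_0·M_1 = 6(Δ_0 - S'(0)) = 36 and h_1·M_1 + 2h_1·M_2 = 6(S'(2) - Δ_1) = 0.
Solving the tridiagonal system: M_0 = 30, M_1 = -24, M_2 = 12.
On [1, 2], S(x) = 1 + 0·(x - 1) - 12·(x - 1)² + 6·(x - 1)³.
With (x - 1) = 1/4: S(5/4) = 11/32.

0.3438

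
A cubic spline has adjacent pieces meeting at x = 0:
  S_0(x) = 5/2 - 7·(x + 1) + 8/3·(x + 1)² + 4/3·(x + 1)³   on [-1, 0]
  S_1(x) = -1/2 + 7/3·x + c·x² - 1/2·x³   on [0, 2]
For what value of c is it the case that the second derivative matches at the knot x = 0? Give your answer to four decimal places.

S_0''(x) = 16/3 + 8·(x + 1), so S_0''(0) = 40/3. On the right, S_1''(0) = 2c, so c = 20/3.

6.6667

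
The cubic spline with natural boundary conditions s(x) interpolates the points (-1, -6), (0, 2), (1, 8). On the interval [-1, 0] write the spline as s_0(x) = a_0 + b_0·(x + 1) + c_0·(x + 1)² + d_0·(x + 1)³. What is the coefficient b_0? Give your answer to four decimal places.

8.5000

Write M_i for s''(x_i). With h_i = 1, 1 and divided differences Δ_i = 8, 6, the continuity of s' gives the tridiagonal system
  1·M_0 + 4·M_1 + 1·M_2 = 6(Δ_1 - Δ_0) = -12
Natural end conditions: M_0 = M_2 = 0.
Solving the tridiagonal system: M_0 = 0, M_1 = -3, M_2 = 0.
On [-1, 0], with s_0(x) = a_0 + b_0·(x + 1) + c_0·(x + 1)² + d_0·(x + 1)³: c_0 = M_0/2 = 0, d_0 = (M_1 - M_0)/(6h_0) = -1/2, b_0 = Δ_0 - h_0(2M_0 + M_1)/6 = 17/2.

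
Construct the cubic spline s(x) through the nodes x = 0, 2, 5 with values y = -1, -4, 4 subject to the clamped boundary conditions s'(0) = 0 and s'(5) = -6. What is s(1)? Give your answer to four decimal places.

Write m_i for s''(x_i). With h_i = 2, 3 and divided differences Δ_i = -3/2, 8/3, the continuity of s' gives the tridiagonal system
  2·m_0 + 10·m_1 + 3·m_2 = 6(Δ_1 - Δ_0) = 25
Clamped end conditions give two more equations: 2h_0·m_0 + h_0·m_1 = 6(Δ_0 - s'(0)) = -9 and h_1·m_1 + 2h_1·m_2 = 6(s'(5) - Δ_1) = -52.
Forward elimination and back-substitution give m_0 = -119/20, m_1 = 37/5, m_2 = -371/30.
On [0, 2], s(x) = -1 + 0·x - 119/40·x² + 89/80·x³.
With x = 1: s(1) = -229/80.

-2.8625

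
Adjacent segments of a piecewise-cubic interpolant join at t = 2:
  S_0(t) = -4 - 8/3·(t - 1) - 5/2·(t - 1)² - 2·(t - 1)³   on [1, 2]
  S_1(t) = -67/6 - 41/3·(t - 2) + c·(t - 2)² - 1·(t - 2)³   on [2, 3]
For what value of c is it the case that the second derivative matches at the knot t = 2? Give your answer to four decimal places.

S_0''(t) = -5 - 12·(t - 1), so S_0''(2) = -17. On the right, S_1''(2) = 2c, so c = -17/2.

-8.5000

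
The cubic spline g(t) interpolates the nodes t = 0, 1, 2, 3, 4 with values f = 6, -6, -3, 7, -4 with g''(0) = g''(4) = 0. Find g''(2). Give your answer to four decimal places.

14.5714

Write σ_i for g''(x_i). With h_i = 1, 1, 1, 1 and divided differences Δ_i = -12, 3, 10, -11, the continuity of g' gives the tridiagonal system
  1·σ_0 + 4·σ_1 + 1·σ_2 = 6(Δ_1 - Δ_0) = 90
  1·σ_1 + 4·σ_2 + 1·σ_3 = 6(Δ_2 - Δ_1) = 42
  1·σ_2 + 4·σ_3 + 1·σ_4 = 6(Δ_3 - Δ_2) = -126
Natural end conditions: σ_0 = σ_4 = 0.
Forward elimination and back-substitution give σ_0 = 0, σ_1 = 132/7, σ_2 = 102/7, σ_3 = -246/7, σ_4 = 0.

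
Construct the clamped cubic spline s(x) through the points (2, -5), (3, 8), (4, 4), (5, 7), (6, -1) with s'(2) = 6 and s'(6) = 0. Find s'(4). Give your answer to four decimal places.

-1.2857

Put m_i = s'' at the i-th knot. Here h = (1, 1, 1, 1) and Δ = (13, -4, 3, -8), so the interior equations h_(i-1)·m_(i-1) + 2(h_(i-1)+h_i)·m_i + h_i·m_(i+1) = 6(Δ_i − Δ_(i-1)) read
  1·m_0 + 4·m_1 + 1·m_2 = 6(Δ_1 - Δ_0) = -102
  1·m_1 + 4·m_2 + 1·m_3 = 6(Δ_2 - Δ_1) = 42
  1·m_2 + 4·m_3 + 1·m_4 = 6(Δ_3 - Δ_2) = -66
Clamped end conditions give two more equations: 2h_0·m_0 + h_0·m_1 = 6(Δ_0 - s'(2)) = 42 and h_3·m_3 + 2h_3·m_4 = 6(s'(6) - Δ_3) = 48.
Solving the tridiagonal system: m_0 = 300/7, m_1 = -306/7, m_2 = 30, m_3 = -240/7, m_4 = 288/7.
On [4, 5], s'(x) = b_2 + 2c_2·(x - 4) + 3d_2·(x - 4)² with b_2 = Δ_2 - h_2(2m_2 + m_3)/6 = -9/7, c_2 = m_2/2 = 15, d_2 = (m_3 - m_2)/(6h_2) = -75/7. So s'(4) = -9/7.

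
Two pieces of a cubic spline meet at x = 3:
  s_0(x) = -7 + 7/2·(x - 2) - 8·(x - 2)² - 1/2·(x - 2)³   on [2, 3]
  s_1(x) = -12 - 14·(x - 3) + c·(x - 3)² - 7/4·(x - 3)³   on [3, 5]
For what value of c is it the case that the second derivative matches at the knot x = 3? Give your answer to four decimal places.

-9.5000

s_0''(x) = -16 - 3·(x - 2), so s_0''(3) = -19. On the right, s_1''(3) = 2c, so c = -19/2.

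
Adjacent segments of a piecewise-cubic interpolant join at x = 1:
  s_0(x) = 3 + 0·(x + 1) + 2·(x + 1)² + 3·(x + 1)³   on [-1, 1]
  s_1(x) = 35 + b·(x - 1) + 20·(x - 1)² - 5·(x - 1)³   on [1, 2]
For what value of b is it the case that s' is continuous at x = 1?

s_0'(x) = 0 + 4·(x + 1) + 9·(x + 1)², so s_0'(1) = 44. On the right, s_1'(1) = b, so b = 44.

44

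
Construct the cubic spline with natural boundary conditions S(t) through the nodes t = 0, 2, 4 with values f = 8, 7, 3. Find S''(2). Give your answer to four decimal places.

-1.1250

Write M_i for S''(x_i). With h_i = 2, 2 and divided differences Δ_i = -1/2, -2, the continuity of S' gives the tridiagonal system
  2·M_0 + 8·M_1 + 2·M_2 = 6(Δ_1 - Δ_0) = -9
Natural end conditions: M_0 = M_2 = 0.
Solving the tridiagonal system: M_0 = 0, M_1 = -9/8, M_2 = 0.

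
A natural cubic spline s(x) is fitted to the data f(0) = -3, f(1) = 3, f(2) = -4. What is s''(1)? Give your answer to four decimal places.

-19.5000

Write M_i for s''(x_i). With h_i = 1, 1 and divided differences Δ_i = 6, -7, the continuity of s' gives the tridiagonal system
  1·M_0 + 4·M_1 + 1·M_2 = 6(Δ_1 - Δ_0) = -78
Natural end conditions: M_0 = M_2 = 0.
Hence M_0 = 0, M_1 = -39/2, M_2 = 0.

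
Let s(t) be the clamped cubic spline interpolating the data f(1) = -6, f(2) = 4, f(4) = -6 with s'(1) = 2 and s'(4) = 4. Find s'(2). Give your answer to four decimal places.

6.1667

Let M_i = s''(x_i). Step sizes h_i = 1, 2; slopes of the chords Δ_i = (y_(i+1) - y_i)/h_i = 10, -5.
  1·M_0 + 6·M_1 + 2·M_2 = 6(Δ_1 - Δ_0) = -90
Clamped end conditions give two more equations: 2h_0·M_0 + h_0·M_1 = 6(Δ_0 - s'(1)) = 48 and h_1·M_1 + 2h_1·M_2 = 6(s'(4) - Δ_1) = 54.
Solving: M_0 = 119/3, M_1 = -94/3, M_2 = 175/6.
On [2, 4], s'(t) = b_1 + 2c_1·(t - 2) + 3d_1·(t - 2)² with b_1 = Δ_1 - h_1(2M_1 + M_2)/6 = 37/6, c_1 = M_1/2 = -47/3, d_1 = (M_2 - M_1)/(6h_1) = 121/24. So s'(2) = 37/6.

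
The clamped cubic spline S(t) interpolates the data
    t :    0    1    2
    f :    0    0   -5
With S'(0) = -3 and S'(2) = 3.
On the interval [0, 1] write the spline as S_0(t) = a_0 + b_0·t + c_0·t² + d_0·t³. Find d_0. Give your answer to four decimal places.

Put m_i = S'' at the i-th knot. Here h = (1, 1) and Δ = (0, -5), so the interior equations h_(i-1)·m_(i-1) + 2(h_(i-1)+h_i)·m_i + h_i·m_(i+1) = 6(Δ_i − Δ_(i-1)) read
  1·m_0 + 4·m_1 + 1·m_2 = 6(Δ_1 - Δ_0) = -30
Clamped end conditions give two more equations: 2h_0·m_0 + h_0·m_1 = 6(Δ_0 - S'(0)) = 18 and h_1·m_1 + 2h_1·m_2 = 6(S'(2) - Δ_1) = 48.
Solving the tridiagonal system: m_0 = 39/2, m_1 = -21, m_2 = 69/2.
On [0, 1], with S_0(t) = a_0 + b_0·t + c_0·t² + d_0·t³: c_0 = m_0/2 = 39/4, d_0 = (m_1 - m_0)/(6h_0) = -27/4, b_0 = Δ_0 - h_0(2m_0 + m_1)/6 = -3.

-6.7500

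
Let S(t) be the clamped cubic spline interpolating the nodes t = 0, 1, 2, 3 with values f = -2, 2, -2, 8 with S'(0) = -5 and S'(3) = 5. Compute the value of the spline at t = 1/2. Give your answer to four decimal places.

With m_i denoting the second derivative at x_i, h_i = 1, 1, 1, and Δ_i = (y_(i+1) − y_i)/h_i = 4, -4, 10:
  1·m_0 + 4·m_1 + 1·m_2 = 6(Δ_1 - Δ_0) = -48
  1·m_1 + 4·m_2 + 1·m_3 = 6(Δ_2 - Δ_1) = 84
Clamped end conditions give two more equations: 2h_0·m_0 + h_0·m_1 = 6(Δ_0 - S'(0)) = 54 and h_2·m_2 + 2h_2·m_3 = 6(S'(3) - Δ_2) = -30.
Solving the tridiagonal system: m_0 = 646/15, m_1 = -482/15, m_2 = 562/15, m_3 = -506/15.
On [0, 1], S(t) = -2 - 5·t + 323/15·t² - 188/15·t³.
With t = 1/2: S(1/2) = -41/60.

-0.6833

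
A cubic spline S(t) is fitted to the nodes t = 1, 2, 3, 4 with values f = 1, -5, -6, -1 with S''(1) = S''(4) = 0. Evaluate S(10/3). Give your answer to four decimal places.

With M_i denoting the second derivative at x_i, h_i = 1, 1, 1, and Δ_i = (y_(i+1) − y_i)/h_i = -6, -1, 5:
  1·M_0 + 4·M_1 + 1·M_2 = 6(Δ_1 - Δ_0) = 30
  1·M_1 + 4·M_2 + 1·M_3 = 6(Δ_2 - Δ_1) = 36
Natural end conditions: M_0 = M_3 = 0.
Solving: M_0 = 0, M_1 = 28/5, M_2 = 38/5, M_3 = 0.
On [3, 4], S(t) = -6 + 37/15·(t - 3) + 19/5·(t - 3)² - 19/15·(t - 3)³.
With (t - 3) = 1/3: S(10/3) = -389/81.

-4.8025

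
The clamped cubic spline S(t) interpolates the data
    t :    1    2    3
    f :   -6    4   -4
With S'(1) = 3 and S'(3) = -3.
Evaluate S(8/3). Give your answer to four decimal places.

Write M_i for S''(x_i). With h_i = 1, 1 and divided differences Δ_i = 10, -8, the continuity of S' gives the tridiagonal system
  1·M_0 + 4·M_1 + 1·M_2 = 6(Δ_1 - Δ_0) = -108
Clamped end conditions give two more equations: 2h_0·M_0 + h_0·M_1 = 6(Δ_0 - S'(1)) = 42 and h_1·M_1 + 2h_1·M_2 = 6(S'(3) - Δ_1) = 30.
Solving: M_0 = 45, M_1 = -48, M_2 = 39.
On [2, 3], S(t) = 4 + 3/2·(t - 2) - 24·(t - 2)² + 29/2·(t - 2)³.
With (t - 2) = 2/3: S(8/3) = -37/27.

-1.3704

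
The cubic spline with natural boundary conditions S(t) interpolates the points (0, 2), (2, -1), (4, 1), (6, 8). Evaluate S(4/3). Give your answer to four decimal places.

Put M_i = S'' at the i-th knot. Here h = (2, 2, 2) and Δ = (-3/2, 1, 7/2), so the interior equations h_(i-1)·M_(i-1) + 2(h_(i-1)+h_i)·M_i + h_i·M_(i+1) = 6(Δ_i − Δ_(i-1)) read
  2·M_0 + 8·M_1 + 2·M_2 = 6(Δ_1 - Δ_0) = 15
  2·M_1 + 8·M_2 + 2·M_3 = 6(Δ_2 - Δ_1) = 15
Natural end conditions: M_0 = M_3 = 0.
Hence M_0 = 0, M_1 = 3/2, M_2 = 3/2, M_3 = 0.
On [0, 2], S(t) = 2 - 2·t + 0·t² + 1/8·t³.
With t = 4/3: S(4/3) = -10/27.

-0.3704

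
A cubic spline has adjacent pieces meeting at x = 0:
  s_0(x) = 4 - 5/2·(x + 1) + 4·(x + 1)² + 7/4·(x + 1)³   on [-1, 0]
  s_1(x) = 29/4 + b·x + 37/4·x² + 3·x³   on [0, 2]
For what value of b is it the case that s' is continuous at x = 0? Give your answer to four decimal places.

s_0'(x) = -5/2 + 8·(x + 1) + 21/4·(x + 1)², so s_0'(0) = 43/4. On the right, s_1'(0) = b, so b = 43/4.

10.7500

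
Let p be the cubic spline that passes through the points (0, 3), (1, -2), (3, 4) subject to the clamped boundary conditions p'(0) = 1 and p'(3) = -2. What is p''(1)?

Put σ_i = p'' at the i-th knot. Here h = (1, 2) and Δ = (-5, 3), so the interior equations h_(i-1)·σ_(i-1) + 2(h_(i-1)+h_i)·σ_i + h_i·σ_(i+1) = 6(Δ_i − Δ_(i-1)) read
  1·σ_0 + 6·σ_1 + 2·σ_2 = 6(Δ_1 - Δ_0) = 48
Clamped end conditions give two more equations: 2h_0·σ_0 + h_0·σ_1 = 6(Δ_0 - p'(0)) = -36 and h_1·σ_1 + 2h_1·σ_2 = 6(p'(3) - Δ_1) = -30.
Solving the tridiagonal system: σ_0 = -27, σ_1 = 18, σ_2 = -33/2.

18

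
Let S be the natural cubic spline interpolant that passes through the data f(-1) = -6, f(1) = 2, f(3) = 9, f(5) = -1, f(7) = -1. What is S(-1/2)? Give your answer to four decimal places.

Put M_i = S'' at the i-th knot. Here h = (2, 2, 2, 2) and Δ = (4, 7/2, -5, 0), so the interior equations h_(i-1)·M_(i-1) + 2(h_(i-1)+h_i)·M_i + h_i·M_(i+1) = 6(Δ_i − Δ_(i-1)) read
  2·M_0 + 8·M_1 + 2·M_2 = 6(Δ_1 - Δ_0) = -3
  2·M_1 + 8·M_2 + 2·M_3 = 6(Δ_2 - Δ_1) = -51
  2·M_2 + 8·M_3 + 2·M_4 = 6(Δ_3 - Δ_2) = 30
Natural end conditions: M_0 = M_4 = 0.
Forward elimination and back-substitution give M_0 = 0, M_1 = 27/16, M_2 = -33/4, M_3 = 93/16, M_4 = 0.
On [-1, 1], S(t) = -6 + 55/16·(t + 1) + 0·(t + 1)² + 9/64·(t + 1)³.
With (t + 1) = 1/2: S(-1/2) = -2183/512.

-4.2637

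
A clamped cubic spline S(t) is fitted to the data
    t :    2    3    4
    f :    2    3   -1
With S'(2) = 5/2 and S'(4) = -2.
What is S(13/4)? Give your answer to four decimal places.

2.1348

Let m_i = S''(x_i). Step sizes h_i = 1, 1; slopes of the chords Δ_i = (y_(i+1) - y_i)/h_i = 1, -4.
  1·m_0 + 4·m_1 + 1·m_2 = 6(Δ_1 - Δ_0) = -30
Clamped end conditions give two more equations: 2h_0·m_0 + h_0·m_1 = 6(Δ_0 - S'(2)) = -9 and h_1·m_1 + 2h_1·m_2 = 6(S'(4) - Δ_1) = 12.
Solving the tridiagonal system: m_0 = 3/4, m_1 = -21/2, m_2 = 45/4.
On [3, 4], S(t) = 3 - 19/8·(t - 3) - 21/4·(t - 3)² + 29/8·(t - 3)³.
With (t - 3) = 1/4: S(13/4) = 1093/512.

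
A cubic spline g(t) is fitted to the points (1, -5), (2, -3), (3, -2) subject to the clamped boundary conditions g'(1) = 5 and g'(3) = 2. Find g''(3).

Let M_i = g''(x_i). Step sizes h_i = 1, 1; slopes of the chords Δ_i = (y_(i+1) - y_i)/h_i = 2, 1.
  1·M_0 + 4·M_1 + 1·M_2 = 6(Δ_1 - Δ_0) = -6
Clamped end conditions give two more equations: 2h_0·M_0 + h_0·M_1 = 6(Δ_0 - g'(1)) = -18 and h_1·M_1 + 2h_1·M_2 = 6(g'(3) - Δ_1) = 6.
Hence M_0 = -9, M_1 = 0, M_2 = 3.

3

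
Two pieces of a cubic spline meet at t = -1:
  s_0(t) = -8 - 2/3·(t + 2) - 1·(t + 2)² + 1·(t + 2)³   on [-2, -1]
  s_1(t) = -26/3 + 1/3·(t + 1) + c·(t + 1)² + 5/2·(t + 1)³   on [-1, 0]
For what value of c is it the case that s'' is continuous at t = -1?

2

s_0''(t) = -2 + 6·(t + 2), so s_0''(-1) = 4. On the right, s_1''(-1) = 2c, so c = 2.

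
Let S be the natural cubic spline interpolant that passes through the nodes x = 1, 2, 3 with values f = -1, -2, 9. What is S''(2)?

18

Let M_i = S''(x_i). Step sizes h_i = 1, 1; slopes of the chords Δ_i = (y_(i+1) - y_i)/h_i = -1, 11.
  1·M_0 + 4·M_1 + 1·M_2 = 6(Δ_1 - Δ_0) = 72
Natural end conditions: M_0 = M_2 = 0.
Solving: M_0 = 0, M_1 = 18, M_2 = 0.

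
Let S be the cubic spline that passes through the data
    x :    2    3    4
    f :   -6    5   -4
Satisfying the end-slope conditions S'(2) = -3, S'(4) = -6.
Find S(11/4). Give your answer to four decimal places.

Put σ_i = S'' at the i-th knot. Here h = (1, 1) and Δ = (11, -9), so the interior equations h_(i-1)·σ_(i-1) + 2(h_(i-1)+h_i)·σ_i + h_i·σ_(i+1) = 6(Δ_i − Δ_(i-1)) read
  1·σ_0 + 4·σ_1 + 1·σ_2 = 6(Δ_1 - Δ_0) = -120
Clamped end conditions give two more equations: 2h_0·σ_0 + h_0·σ_1 = 6(Δ_0 - S'(2)) = 84 and h_1·σ_1 + 2h_1·σ_2 = 6(S'(4) - Δ_1) = 18.
Forward elimination and back-substitution give σ_0 = 141/2, σ_1 = -57, σ_2 = 75/2.
On [2, 3], S(x) = -6 - 3·(x - 2) + 141/4·(x - 2)² - 85/4·(x - 2)³.
With (x - 2) = 3/4: S(11/4) = 669/256.

2.6133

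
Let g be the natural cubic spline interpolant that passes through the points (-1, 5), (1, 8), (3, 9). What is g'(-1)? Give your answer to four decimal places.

1.7500

Write σ_i for g''(x_i). With h_i = 2, 2 and divided differences Δ_i = 3/2, 1/2, the continuity of g' gives the tridiagonal system
  2·σ_0 + 8·σ_1 + 2·σ_2 = 6(Δ_1 - Δ_0) = -6
Natural end conditions: σ_0 = σ_2 = 0.
Solving the tridiagonal system: σ_0 = 0, σ_1 = -3/4, σ_2 = 0.
On [-1, 1], g'(x) = b_0 + 2c_0·(x + 1) + 3d_0·(x + 1)² with b_0 = Δ_0 - h_0(2σ_0 + σ_1)/6 = 7/4, c_0 = σ_0/2 = 0, d_0 = (σ_1 - σ_0)/(6h_0) = -1/16. So g'(-1) = 7/4.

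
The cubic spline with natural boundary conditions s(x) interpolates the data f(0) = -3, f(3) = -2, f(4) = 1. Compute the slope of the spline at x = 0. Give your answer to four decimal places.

Let σ_i = s''(x_i). Step sizes h_i = 3, 1; slopes of the chords Δ_i = (y_(i+1) - y_i)/h_i = 1/3, 3.
  3·σ_0 + 8·σ_1 + 1·σ_2 = 6(Δ_1 - Δ_0) = 16
Natural end conditions: σ_0 = σ_2 = 0.
Solving the tridiagonal system: σ_0 = 0, σ_1 = 2, σ_2 = 0.
On [0, 3], s'(x) = b_0 + 2c_0·x + 3d_0·x² with b_0 = Δ_0 - h_0(2σ_0 + σ_1)/6 = -2/3, c_0 = σ_0/2 = 0, d_0 = (σ_1 - σ_0)/(6h_0) = 1/9. So s'(0) = -2/3.

-0.6667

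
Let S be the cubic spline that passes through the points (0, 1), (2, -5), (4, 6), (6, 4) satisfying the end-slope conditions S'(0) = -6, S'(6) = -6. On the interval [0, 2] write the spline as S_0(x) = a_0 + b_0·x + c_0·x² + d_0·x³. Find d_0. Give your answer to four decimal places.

Write M_i for S''(x_i). With h_i = 2, 2, 2 and divided differences Δ_i = -3, 11/2, -1, the continuity of S' gives the tridiagonal system
  2·M_0 + 8·M_1 + 2·M_2 = 6(Δ_1 - Δ_0) = 51
  2·M_1 + 8·M_2 + 2·M_3 = 6(Δ_2 - Δ_1) = -39
Clamped end conditions give two more equations: 2h_0·M_0 + h_0·M_1 = 6(Δ_0 - S'(0)) = 18 and h_2·M_2 + 2h_2·M_3 = 6(S'(6) - Δ_2) = -30.
Solving the tridiagonal system: M_0 = 7/10, M_1 = 38/5, M_2 = -28/5, M_3 = -47/10.
On [0, 2], with S_0(x) = a_0 + b_0·x + c_0·x² + d_0·x³: c_0 = M_0/2 = 7/20, d_0 = (M_1 - M_0)/(6h_0) = 23/40, b_0 = Δ_0 - h_0(2M_0 + M_1)/6 = -6.

0.5750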